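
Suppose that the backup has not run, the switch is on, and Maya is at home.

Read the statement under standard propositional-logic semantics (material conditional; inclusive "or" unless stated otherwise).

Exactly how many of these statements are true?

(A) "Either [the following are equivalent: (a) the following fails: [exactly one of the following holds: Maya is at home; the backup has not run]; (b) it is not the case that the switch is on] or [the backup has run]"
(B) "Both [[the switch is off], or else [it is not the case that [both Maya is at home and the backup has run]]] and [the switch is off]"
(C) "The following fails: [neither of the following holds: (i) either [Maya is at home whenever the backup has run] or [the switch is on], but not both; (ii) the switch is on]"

Let R = "Maya is at home" (T), P = "the backup has run" (F), Q = "the switch is on" (T).

(A): Parsed as (¬(R ⊕ ¬P) ↔ ¬Q) ∨ P

¬P = ¬F = T
R ⊕ ¬P = T ⊕ T = F
¬(R ⊕ ¬P) = ¬F = T
¬Q = ¬T = F
¬(R ⊕ ¬P) ↔ ¬Q = T ↔ F = F
(¬(R ⊕ ¬P) ↔ ¬Q) ∨ P = F ∨ F = F
So (A) is false.

(B): This is (¬Q ∨ ¬(R ∧ P)) ∧ ¬Q.

¬Q = ¬T = F
R ∧ P = T ∧ F = F
¬(R ∧ P) = ¬F = T
¬Q ∨ ¬(R ∧ P) = F ∨ T = T
¬Q = ¬T = F
(¬Q ∨ ¬(R ∧ P)) ∧ ¬Q = T ∧ F = F
Hence (B) is false.

(C): In symbols: ¬(((P → R) ⊕ Q) ↓ Q)

P → R = F → T = T
(P → R) ⊕ Q = T ⊕ T = F
((P → R) ⊕ Q) ↓ Q = F ↓ T = F
¬(((P → R) ⊕ Q) ↓ Q) = ¬F = T
So (C) is true.

Count: 1.

1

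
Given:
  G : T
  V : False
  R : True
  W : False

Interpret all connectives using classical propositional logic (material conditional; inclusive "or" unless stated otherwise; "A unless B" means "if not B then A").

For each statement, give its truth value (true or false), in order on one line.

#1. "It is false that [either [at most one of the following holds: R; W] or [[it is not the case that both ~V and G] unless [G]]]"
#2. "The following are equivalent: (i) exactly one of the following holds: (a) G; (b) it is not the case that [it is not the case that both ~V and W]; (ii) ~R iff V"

#1 false / #2 true

#1: Parsed as ~((R nand W) | ((~V nand G) | G))

R nand W = T nand F = T
~V = ~F = T
~V nand G = T nand T = F
(~V nand G) | G = F | T = T
(R nand W) | ((~V nand G) | G) = T | T = T
~((R nand W) | ((~V nand G) | G)) = ~T = F
So #1 is false.

#2: Parsed as (G xor ~(~V nand W)) <-> (~R <-> V)

~V = ~F = T
~V nand W = T nand F = T
~(~V nand W) = ~T = F
G xor ~(~V nand W) = T xor F = T
~R = ~T = F
~R <-> V = F <-> F = T
(G xor ~(~V nand W)) <-> (~R <-> V) = T <-> T = T
So #2 is true.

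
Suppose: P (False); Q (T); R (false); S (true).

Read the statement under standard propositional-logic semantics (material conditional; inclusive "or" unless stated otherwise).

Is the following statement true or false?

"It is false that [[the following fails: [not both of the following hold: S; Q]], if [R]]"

Parsed as ¬(R → ¬(S ↑ Q))

S ↑ Q = T ↑ T = F
¬(S ↑ Q) = ¬F = T
R → ¬(S ↑ Q) = F → T = T
¬(R → ¬(S ↑ Q)) = ¬T = F

The statement is false.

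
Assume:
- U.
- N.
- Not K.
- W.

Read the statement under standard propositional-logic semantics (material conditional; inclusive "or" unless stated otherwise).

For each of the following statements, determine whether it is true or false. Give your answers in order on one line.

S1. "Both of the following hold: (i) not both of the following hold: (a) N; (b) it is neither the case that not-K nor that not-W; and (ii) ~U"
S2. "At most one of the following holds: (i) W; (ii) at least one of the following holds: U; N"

S1 false; S2 false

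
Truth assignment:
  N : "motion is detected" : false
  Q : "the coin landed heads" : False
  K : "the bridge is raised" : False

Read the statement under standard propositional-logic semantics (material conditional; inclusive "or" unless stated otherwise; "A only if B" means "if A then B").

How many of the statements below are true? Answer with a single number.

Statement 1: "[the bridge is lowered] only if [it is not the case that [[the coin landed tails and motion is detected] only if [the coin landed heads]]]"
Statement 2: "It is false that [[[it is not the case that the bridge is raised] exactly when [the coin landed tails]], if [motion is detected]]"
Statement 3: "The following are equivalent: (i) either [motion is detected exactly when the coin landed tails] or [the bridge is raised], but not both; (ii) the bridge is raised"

1

Statement 1: In symbols: ¬K → ¬((¬Q ∧ N) → Q)

¬K = ¬F = T
¬Q = ¬F = T
¬Q ∧ N = T ∧ F = F
(¬Q ∧ N) → Q = F → F = T
¬((¬Q ∧ N) → Q) = ¬T = F
¬K → ¬((¬Q ∧ N) → Q) = T → F = F
So Statement 1 is false.

Statement 2: Parsed as ¬(N → (¬K ↔ ¬Q))

¬K = ¬F = T
¬Q = ¬F = T
¬K ↔ ¬Q = T ↔ T = T
N → (¬K ↔ ¬Q) = F → T = T
¬(N → (¬K ↔ ¬Q)) = ¬T = F
Thus Statement 2 is false.

Statement 3: Formalization: ((N ↔ ¬Q) ⊕ K) ↔ K

¬Q = ¬F = T
N ↔ ¬Q = F ↔ T = F
(N ↔ ¬Q) ⊕ K = F ⊕ F = F
((N ↔ ¬Q) ⊕ K) ↔ K = F ↔ F = T
So Statement 3 is true.

Count: 1.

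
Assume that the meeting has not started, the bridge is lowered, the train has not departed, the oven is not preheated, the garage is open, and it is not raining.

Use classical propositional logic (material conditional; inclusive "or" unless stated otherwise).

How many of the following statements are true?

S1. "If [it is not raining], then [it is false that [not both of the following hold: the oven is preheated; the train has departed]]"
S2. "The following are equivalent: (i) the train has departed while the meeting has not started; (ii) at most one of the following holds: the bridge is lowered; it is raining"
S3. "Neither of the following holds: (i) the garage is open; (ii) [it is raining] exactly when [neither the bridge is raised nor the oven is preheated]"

0

Let V = "it is raining" (F), S = "the oven is preheated" (F), R = "the train has departed" (F), P = "the meeting has started" (F), Q = "the bridge is raised" (F), U = "the garage is closed" (F).

S1: Formalization: ~V -> ~(S nand R)

~V = ~F = T
S nand R = F nand F = T
~(S nand R) = ~T = F
~V -> ~(S nand R) = T -> F = F
Hence S1 is false.

S2: Formalization: (R & ~P) <-> (~Q nand V)

~P = ~F = T
R & ~P = F & T = F
~Q = ~F = T
~Q nand V = T nand F = T
(R & ~P) <-> (~Q nand V) = F <-> T = F
Hence S2 is false.

S3: In symbols: ~U nor (V <-> (Q nor S))

~U = ~F = T
Q nor S = F nor F = T
V <-> (Q nor S) = F <-> T = F
~U nor (V <-> (Q nor S)) = T nor F = F
Hence S3 is false.

True statements: 0 (none).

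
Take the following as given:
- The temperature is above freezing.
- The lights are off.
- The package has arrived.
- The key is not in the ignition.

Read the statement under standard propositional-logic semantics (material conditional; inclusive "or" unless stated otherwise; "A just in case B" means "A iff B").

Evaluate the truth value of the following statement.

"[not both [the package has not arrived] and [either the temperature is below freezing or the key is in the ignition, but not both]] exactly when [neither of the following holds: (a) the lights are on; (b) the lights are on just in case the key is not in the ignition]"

True

Let R = "the package has arrived" (True), P = "the temperature is below freezing" (False), S = "the key is in the ignition" (False), Q = "the lights are on" (False).
Parsed as (not R nand (P xor S)) iff (Q nor (Q iff not S))

not R = not True = False
P xor S = False xor False = False
not R nand (P xor S) = False nand False = True
not S = not False = True
Q iff not S = False iff True = False
Q nor (Q iff not S) = False nor False = True
(not R nand (P xor S)) iff (Q nor (Q iff not S)) = True iff True = True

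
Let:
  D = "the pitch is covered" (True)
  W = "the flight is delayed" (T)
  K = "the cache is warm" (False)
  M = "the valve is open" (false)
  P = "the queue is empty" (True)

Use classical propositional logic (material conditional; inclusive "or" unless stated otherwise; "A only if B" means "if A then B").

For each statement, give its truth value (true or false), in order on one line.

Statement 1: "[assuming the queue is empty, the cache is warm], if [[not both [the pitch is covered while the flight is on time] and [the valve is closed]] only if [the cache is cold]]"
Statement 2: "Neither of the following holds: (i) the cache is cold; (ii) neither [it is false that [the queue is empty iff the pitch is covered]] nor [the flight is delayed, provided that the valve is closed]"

Statement 1 F, Statement 2 F

Statement 1: This is (((D and not W) nand not M) -> not K) -> (P -> K).

not W = not True = False
D and not W = True and False = False
not M = not False = True
(D and not W) nand not M = False nand True = True
not K = not False = True
((D and not W) nand not M) -> not K = True -> True = True
P -> K = True -> False = False
(((D and not W) nand not M) -> not K) -> (P -> K) = True -> False = False
So Statement 1 is false.

Statement 2: Parsed as not K nor (not (P iff D) nor (not M -> W))

not K = not False = True
P iff D = True iff True = True
not (P iff D) = not True = False
not M = not False = True
not M -> W = True -> True = True
not (P iff D) nor (not M -> W) = False nor True = False
not K nor (not (P iff D) nor (not M -> W)) = True nor False = False
Hence Statement 2 is false.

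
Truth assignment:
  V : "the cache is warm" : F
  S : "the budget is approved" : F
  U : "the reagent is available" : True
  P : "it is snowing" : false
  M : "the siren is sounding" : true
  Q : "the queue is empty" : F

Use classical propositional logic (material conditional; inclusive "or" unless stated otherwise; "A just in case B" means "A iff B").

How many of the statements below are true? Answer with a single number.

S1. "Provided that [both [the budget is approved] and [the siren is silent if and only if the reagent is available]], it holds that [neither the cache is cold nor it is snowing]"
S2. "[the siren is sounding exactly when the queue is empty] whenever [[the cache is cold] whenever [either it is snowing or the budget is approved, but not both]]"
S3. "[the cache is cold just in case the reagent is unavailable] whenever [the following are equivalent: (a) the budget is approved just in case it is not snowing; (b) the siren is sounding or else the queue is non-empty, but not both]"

S1: In symbols: (S and (not M iff U)) -> (not V nor P)

not M = not True = False
not M iff U = False iff True = False
S and (not M iff U) = False and False = False
not V = not False = True
not V nor P = True nor False = False
(S and (not M iff U)) -> (not V nor P) = False -> False = True
Hence S1 is true.

S2: Formalization: ((P xor S) -> not V) -> (M iff Q)

P xor S = False xor False = False
not V = not False = True
(P xor S) -> not V = False -> True = True
M iff Q = True iff False = False
((P xor S) -> not V) -> (M iff Q) = True -> False = False
Hence S2 is false.

S3: Formalization: ((S iff not P) iff (M xor not Q)) -> (not V iff not U)

not P = not False = True
S iff not P = False iff True = False
not Q = not False = True
M xor not Q = True xor True = False
(S iff not P) iff (M xor not Q) = False iff False = True
not V = not False = True
not U = not True = False
not V iff not U = True iff False = False
((S iff not P) iff (M xor not Q)) -> (not V iff not U) = True -> False = False
Thus S3 is false.

Count: 1.

1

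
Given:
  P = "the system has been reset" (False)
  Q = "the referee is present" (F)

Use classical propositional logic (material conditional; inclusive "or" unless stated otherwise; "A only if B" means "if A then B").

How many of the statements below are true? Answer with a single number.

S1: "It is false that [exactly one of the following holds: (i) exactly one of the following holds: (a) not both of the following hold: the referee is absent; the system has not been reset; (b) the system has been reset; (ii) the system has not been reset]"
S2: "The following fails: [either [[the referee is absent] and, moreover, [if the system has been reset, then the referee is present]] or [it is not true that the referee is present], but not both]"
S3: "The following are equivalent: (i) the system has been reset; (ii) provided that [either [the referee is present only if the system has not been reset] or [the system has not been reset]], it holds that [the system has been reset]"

2

S1: This is ¬(((¬Q ↑ ¬P) ⊕ P) ⊕ ¬P).

¬Q = ¬F = T
¬P = ¬F = T
¬Q ↑ ¬P = T ↑ T = F
(¬Q ↑ ¬P) ⊕ P = F ⊕ F = F
¬P = ¬F = T
((¬Q ↑ ¬P) ⊕ P) ⊕ ¬P = F ⊕ T = T
¬(((¬Q ↑ ¬P) ⊕ P) ⊕ ¬P) = ¬T = F
Hence S1 is false.

S2: In symbols: ¬((¬Q ∧ (P → Q)) ⊕ ¬Q)

¬Q = ¬F = T
P → Q = F → F = T
¬Q ∧ (P → Q) = T ∧ T = T
¬Q = ¬F = T
(¬Q ∧ (P → Q)) ⊕ ¬Q = T ⊕ T = F
¬((¬Q ∧ (P → Q)) ⊕ ¬Q) = ¬F = T
Hence S2 is true.

S3: Formalization: P ↔ (((Q → ¬P) ∨ ¬P) → P)

¬P = ¬F = T
Q → ¬P = F → T = T
¬P = ¬F = T
(Q → ¬P) ∨ ¬P = T ∨ T = T
((Q → ¬P) ∨ ¬P) → P = T → F = F
P ↔ (((Q → ¬P) ∨ ¬P) → P) = F ↔ F = T
Thus S3 is true.

2 of the 3 statements are true (S2, S3).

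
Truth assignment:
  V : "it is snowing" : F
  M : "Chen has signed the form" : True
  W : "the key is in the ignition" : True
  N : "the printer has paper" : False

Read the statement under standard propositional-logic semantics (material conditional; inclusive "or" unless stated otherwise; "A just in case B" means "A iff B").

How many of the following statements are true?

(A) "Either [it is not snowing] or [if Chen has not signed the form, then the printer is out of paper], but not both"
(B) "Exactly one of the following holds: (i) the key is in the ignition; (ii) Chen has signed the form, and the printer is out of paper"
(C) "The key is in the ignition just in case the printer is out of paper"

1

(A): Parsed as ~V xor (~M -> ~N)

~V = ~F = T
~M = ~T = F
~N = ~F = T
~M -> ~N = F -> T = T
~V xor (~M -> ~N) = T xor T = F
So (A) is false.

(B): This is W xor (M & ~N).

~N = ~F = T
M & ~N = T & T = T
W xor (M & ~N) = T xor T = F
Hence (B) is false.

(C): This is W <-> ~N.

~N = ~F = T
W <-> ~N = T <-> T = T
So (C) is true.

True statements: 1 ((C)).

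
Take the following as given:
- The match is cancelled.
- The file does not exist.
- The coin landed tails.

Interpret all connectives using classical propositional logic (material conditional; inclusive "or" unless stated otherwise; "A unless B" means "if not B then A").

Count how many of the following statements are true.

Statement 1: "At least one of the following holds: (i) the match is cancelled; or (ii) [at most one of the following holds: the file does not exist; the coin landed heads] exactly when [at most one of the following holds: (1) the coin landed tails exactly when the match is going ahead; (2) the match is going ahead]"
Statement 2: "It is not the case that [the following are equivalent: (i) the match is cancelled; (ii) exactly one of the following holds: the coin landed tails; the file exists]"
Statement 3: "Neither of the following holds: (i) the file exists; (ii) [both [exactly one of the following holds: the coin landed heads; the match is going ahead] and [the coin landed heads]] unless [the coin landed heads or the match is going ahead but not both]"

Let P = "the match is cancelled" (T), Q = "the file exists" (F), R = "the coin landed heads" (F).

Statement 1: Formalization: P | ((~Q nand R) <-> ((~R <-> ~P) nand ~P))

~Q = ~F = T
~Q nand R = T nand F = T
~R = ~F = T
~P = ~T = F
~R <-> ~P = T <-> F = F
~P = ~T = F
(~R <-> ~P) nand ~P = F nand F = T
(~Q nand R) <-> ((~R <-> ~P) nand ~P) = T <-> T = T
P | ((~Q nand R) <-> ((~R <-> ~P) nand ~P)) = T | T = T
Thus Statement 1 is true.

Statement 2: Parsed as ~(P <-> (~R xor Q))

~R = ~F = T
~R xor Q = T xor F = T
P <-> (~R xor Q) = T <-> T = T
~(P <-> (~R xor Q)) = ~T = F
So Statement 2 is false.

Statement 3: Parsed as Q nor (((R xor ~P) & R) | (R xor ~P))

~P = ~T = F
R xor ~P = F xor F = F
(R xor ~P) & R = F & F = F
~P = ~T = F
R xor ~P = F xor F = F
((R xor ~P) & R) | (R xor ~P) = F | F = F
Q nor (((R xor ~P) & R) | (R xor ~P)) = F nor F = T
Hence Statement 3 is true.

True statements: 2 (Statement 1, Statement 3).

2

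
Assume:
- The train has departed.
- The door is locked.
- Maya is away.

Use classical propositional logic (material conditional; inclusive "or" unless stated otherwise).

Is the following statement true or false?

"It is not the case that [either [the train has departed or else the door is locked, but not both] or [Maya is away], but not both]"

false

Let P = "the train has departed" (T), Q = "the door is locked" (T), R = "Maya is at home" (F).
Formalization: ¬((P ⊕ Q) ⊕ ¬R)

P ⊕ Q = T ⊕ T = F
¬R = ¬F = T
(P ⊕ Q) ⊕ ¬R = F ⊕ T = T
¬((P ⊕ Q) ⊕ ¬R) = ¬T = F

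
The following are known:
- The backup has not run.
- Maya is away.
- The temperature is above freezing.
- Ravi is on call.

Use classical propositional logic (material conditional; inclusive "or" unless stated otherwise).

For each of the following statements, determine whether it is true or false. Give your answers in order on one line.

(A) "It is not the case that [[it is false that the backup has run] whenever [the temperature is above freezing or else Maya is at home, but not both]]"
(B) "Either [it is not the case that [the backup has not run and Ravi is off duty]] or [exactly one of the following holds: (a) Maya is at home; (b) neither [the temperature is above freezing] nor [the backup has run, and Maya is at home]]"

(A) F; (B) T

Let R = "the temperature is below freezing" (F), Q = "Maya is at home" (F), P = "the backup has run" (F), S = "Ravi is on call" (T).

(A): In symbols: ~((~R xor Q) -> ~P)

~R = ~F = T
~R xor Q = T xor F = T
~P = ~F = T
(~R xor Q) -> ~P = T -> T = T
~((~R xor Q) -> ~P) = ~T = F
Thus (A) is false.

(B): Formalization: ~(~P & ~S) | (Q xor (~R nor (P & Q)))

~P = ~F = T
~S = ~T = F
~P & ~S = T & F = F
~(~P & ~S) = ~F = T
~R = ~F = T
P & Q = F & F = F
~R nor (P & Q) = T nor F = F
Q xor (~R nor (P & Q)) = F xor F = F
~(~P & ~S) | (Q xor (~R nor (P & Q))) = T | F = T
Thus (B) is true.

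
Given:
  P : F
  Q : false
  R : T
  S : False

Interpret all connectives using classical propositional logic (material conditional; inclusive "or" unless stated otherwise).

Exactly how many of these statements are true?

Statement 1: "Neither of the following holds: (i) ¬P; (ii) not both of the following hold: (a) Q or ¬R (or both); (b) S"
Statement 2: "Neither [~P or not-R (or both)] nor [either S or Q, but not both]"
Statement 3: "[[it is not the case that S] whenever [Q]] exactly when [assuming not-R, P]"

Statement 1: This is not P nor ((Q or not R) nand S).

not P = not False = True
not R = not True = False
Q or not R = False or False = False
(Q or not R) nand S = False nand False = True
not P nor ((Q or not R) nand S) = True nor True = False
Hence Statement 1 is false.

Statement 2: In symbols: (not P or not R) nor (S xor Q)

not P = not False = True
not R = not True = False
not P or not R = True or False = True
S xor Q = False xor False = False
(not P or not R) nor (S xor Q) = True nor False = False
So Statement 2 is false.

Statement 3: This is (Q -> not S) iff (not R -> P).

not S = not False = True
Q -> not S = False -> True = True
not R = not True = False
not R -> P = False -> False = True
(Q -> not S) iff (not R -> P) = True iff True = True
Hence Statement 3 is true.

1 of the 3 statements is true.

1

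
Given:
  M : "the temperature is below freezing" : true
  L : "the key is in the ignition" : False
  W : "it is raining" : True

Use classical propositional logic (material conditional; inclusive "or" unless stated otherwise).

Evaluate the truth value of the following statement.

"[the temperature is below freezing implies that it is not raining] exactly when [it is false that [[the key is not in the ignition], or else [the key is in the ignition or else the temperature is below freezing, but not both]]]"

The statement is true.

Values: M=T, W=T, L=F.
This is (M -> ~W) <-> ~(~L | (L xor M)).

~W = ~T = F
M -> ~W = T -> F = F
~L = ~F = T
L xor M = F xor T = T
~L | (L xor M) = T | T = T
~(~L | (L xor M)) = ~T = F
(M -> ~W) <-> ~(~L | (L xor M)) = F <-> F = T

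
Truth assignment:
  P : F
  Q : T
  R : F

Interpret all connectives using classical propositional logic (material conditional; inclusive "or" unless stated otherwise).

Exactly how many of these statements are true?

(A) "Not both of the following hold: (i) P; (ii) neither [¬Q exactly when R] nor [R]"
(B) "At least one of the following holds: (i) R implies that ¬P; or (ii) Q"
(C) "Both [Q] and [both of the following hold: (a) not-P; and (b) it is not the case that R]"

3

(A): Parsed as P nand ((not Q iff R) nor R)

not Q = not True = False
not Q iff R = False iff False = True
(not Q iff R) nor R = True nor False = False
P nand ((not Q iff R) nor R) = False nand False = True
So (A) is true.

(B): This is (R -> not P) or Q.

not P = not False = True
R -> not P = False -> True = True
(R -> not P) or Q = True or True = True
So (B) is true.

(C): Formalization: Q and (not P and not R)

not P = not False = True
not R = not False = True
not P and not R = True and True = True
Q and (not P and not R) = True and True = True
Thus (C) is true.

Count: 3.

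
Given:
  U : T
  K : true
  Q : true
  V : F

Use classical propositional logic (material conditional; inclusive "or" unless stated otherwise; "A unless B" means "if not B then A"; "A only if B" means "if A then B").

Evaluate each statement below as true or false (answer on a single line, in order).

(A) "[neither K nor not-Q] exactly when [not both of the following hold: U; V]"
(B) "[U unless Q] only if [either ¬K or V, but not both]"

(A): Formalization: (K ↓ ¬Q) ↔ (U ↑ V)

¬Q = ¬T = F
K ↓ ¬Q = T ↓ F = F
U ↑ V = T ↑ F = T
(K ↓ ¬Q) ↔ (U ↑ V) = F ↔ T = F
Hence (A) is false.

(B): This is (U ∨ Q) → (¬K ⊕ V).

U ∨ Q = T ∨ T = T
¬K = ¬T = F
¬K ⊕ V = F ⊕ F = F
(U ∨ Q) → (¬K ⊕ V) = T → F = F
So (B) is false.

(A) false, (B) false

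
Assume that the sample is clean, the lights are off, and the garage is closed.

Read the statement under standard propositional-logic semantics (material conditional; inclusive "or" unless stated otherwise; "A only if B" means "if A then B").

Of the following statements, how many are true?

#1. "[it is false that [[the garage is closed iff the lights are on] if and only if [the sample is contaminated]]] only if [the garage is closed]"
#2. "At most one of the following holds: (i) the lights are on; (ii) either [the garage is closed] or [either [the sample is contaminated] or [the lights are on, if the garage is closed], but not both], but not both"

Let S = "the garage is closed" (T), N = "the lights are on" (F), R = "the sample is contaminated" (F).

#1: Formalization: ¬((S ↔ N) ↔ R) → S

S ↔ N = T ↔ F = F
(S ↔ N) ↔ R = F ↔ F = T
¬((S ↔ N) ↔ R) = ¬T = F
¬((S ↔ N) ↔ R) → S = F → T = T
Hence #1 is true.

#2: Parsed as N ↑ (S ⊕ (R ⊕ (S → N)))

S → N = T → F = F
R ⊕ (S → N) = F ⊕ F = F
S ⊕ (R ⊕ (S → N)) = T ⊕ F = T
N ↑ (S ⊕ (R ⊕ (S → N))) = F ↑ T = T
So #2 is true.

2 of the 2 statements are true.

2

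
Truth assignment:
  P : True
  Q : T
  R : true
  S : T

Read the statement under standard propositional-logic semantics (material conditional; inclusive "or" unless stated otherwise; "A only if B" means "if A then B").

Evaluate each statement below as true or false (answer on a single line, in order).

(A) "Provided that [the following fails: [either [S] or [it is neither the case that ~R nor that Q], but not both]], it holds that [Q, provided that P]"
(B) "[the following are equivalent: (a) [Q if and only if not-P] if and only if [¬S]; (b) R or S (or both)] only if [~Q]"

(A) True, (B) False

(A): Parsed as ~(S xor (~R nor Q)) -> (P -> Q)

~R = ~T = F
~R nor Q = F nor T = F
S xor (~R nor Q) = T xor F = T
~(S xor (~R nor Q)) = ~T = F
P -> Q = T -> T = T
~(S xor (~R nor Q)) -> (P -> Q) = F -> T = T
So (A) is true.

(B): Parsed as (((Q <-> ~P) <-> ~S) <-> (R | S)) -> ~Q

~P = ~T = F
Q <-> ~P = T <-> F = F
~S = ~T = F
(Q <-> ~P) <-> ~S = F <-> F = T
R | S = T | T = T
((Q <-> ~P) <-> ~S) <-> (R | S) = T <-> T = T
~Q = ~T = F
(((Q <-> ~P) <-> ~S) <-> (R | S)) -> ~Q = T -> F = F
Hence (B) is false.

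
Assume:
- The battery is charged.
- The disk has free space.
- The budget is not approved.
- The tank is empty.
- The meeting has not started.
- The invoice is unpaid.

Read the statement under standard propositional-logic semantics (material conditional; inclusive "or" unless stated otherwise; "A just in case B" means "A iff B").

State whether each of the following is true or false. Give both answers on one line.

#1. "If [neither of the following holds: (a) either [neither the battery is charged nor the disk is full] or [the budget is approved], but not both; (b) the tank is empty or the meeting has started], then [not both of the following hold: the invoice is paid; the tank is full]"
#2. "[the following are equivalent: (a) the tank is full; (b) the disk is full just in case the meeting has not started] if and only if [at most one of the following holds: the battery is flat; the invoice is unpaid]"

Let V = "the battery is charged" (T), P = "the disk is full" (F), D = "the budget is approved" (F), K = "the tank is full" (F), H = "the meeting has started" (F), Q = "the invoice is paid" (F).

#1: This is (((V nor P) xor D) nor (~K | H)) -> (Q nand K).

V nor P = T nor F = F
(V nor P) xor D = F xor F = F
~K = ~F = T
~K | H = T | F = T
((V nor P) xor D) nor (~K | H) = F nor T = F
Q nand K = F nand F = T
(((V nor P) xor D) nor (~K | H)) -> (Q nand K) = F -> T = T
Thus #1 is true.

#2: Formalization: (K <-> (P <-> ~H)) <-> (~V nand ~Q)

~H = ~F = T
P <-> ~H = F <-> T = F
K <-> (P <-> ~H) = F <-> F = T
~V = ~T = F
~Q = ~F = T
~V nand ~Q = F nand T = T
(K <-> (P <-> ~H)) <-> (~V nand ~Q) = T <-> T = T
Hence #2 is true.

#1 T; #2 T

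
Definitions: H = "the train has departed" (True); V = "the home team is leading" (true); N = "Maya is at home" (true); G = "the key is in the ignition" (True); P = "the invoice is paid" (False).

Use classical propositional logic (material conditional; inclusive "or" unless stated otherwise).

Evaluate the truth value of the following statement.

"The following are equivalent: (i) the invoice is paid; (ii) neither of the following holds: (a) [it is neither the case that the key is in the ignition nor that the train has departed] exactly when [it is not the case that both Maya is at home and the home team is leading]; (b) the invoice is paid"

Formalization: P <-> (((G nor H) <-> (N nand V)) nor P)

G nor H = T nor T = F
N nand V = T nand T = F
(G nor H) <-> (N nand V) = F <-> F = T
((G nor H) <-> (N nand V)) nor P = T nor F = F
P <-> (((G nor H) <-> (N nand V)) nor P) = F <-> F = T

True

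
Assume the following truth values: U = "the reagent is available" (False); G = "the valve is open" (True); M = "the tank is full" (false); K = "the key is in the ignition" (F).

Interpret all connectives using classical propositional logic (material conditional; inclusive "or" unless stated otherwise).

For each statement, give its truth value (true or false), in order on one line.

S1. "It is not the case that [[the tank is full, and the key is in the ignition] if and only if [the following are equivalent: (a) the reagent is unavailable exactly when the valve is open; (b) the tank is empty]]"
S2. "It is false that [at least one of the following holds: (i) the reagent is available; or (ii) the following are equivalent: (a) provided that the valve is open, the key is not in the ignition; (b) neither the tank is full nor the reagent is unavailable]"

S1: Formalization: ~((M & K) <-> ((~U <-> G) <-> ~M))

M & K = F & F = F
~U = ~F = T
~U <-> G = T <-> T = T
~M = ~F = T
(~U <-> G) <-> ~M = T <-> T = T
(M & K) <-> ((~U <-> G) <-> ~M) = F <-> T = F
~((M & K) <-> ((~U <-> G) <-> ~M)) = ~F = T
So S1 is true.

S2: Formalization: ~(U | ((G -> ~K) <-> (M nor ~U)))

~K = ~F = T
G -> ~K = T -> T = T
~U = ~F = T
M nor ~U = F nor T = F
(G -> ~K) <-> (M nor ~U) = T <-> F = F
U | ((G -> ~K) <-> (M nor ~U)) = F | F = F
~(U | ((G -> ~K) <-> (M nor ~U))) = ~F = T
Thus S2 is true.

S1 T; S2 T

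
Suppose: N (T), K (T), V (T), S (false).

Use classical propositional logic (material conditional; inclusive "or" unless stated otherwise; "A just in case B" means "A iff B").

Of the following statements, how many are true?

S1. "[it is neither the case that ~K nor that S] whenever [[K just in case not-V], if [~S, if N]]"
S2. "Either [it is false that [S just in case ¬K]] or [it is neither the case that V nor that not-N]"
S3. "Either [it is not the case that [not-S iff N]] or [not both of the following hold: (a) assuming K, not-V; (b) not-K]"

S1: Formalization: ((N → ¬S) → (K ↔ ¬V)) → (¬K ↓ S)

¬S = ¬F = T
N → ¬S = T → T = T
¬V = ¬T = F
K ↔ ¬V = T ↔ F = F
(N → ¬S) → (K ↔ ¬V) = T → F = F
¬K = ¬T = F
¬K ↓ S = F ↓ F = T
((N → ¬S) → (K ↔ ¬V)) → (¬K ↓ S) = F → T = T
So S1 is true.

S2: In symbols: ¬(S ↔ ¬K) ∨ (V ↓ ¬N)

¬K = ¬T = F
S ↔ ¬K = F ↔ F = T
¬(S ↔ ¬K) = ¬T = F
¬N = ¬T = F
V ↓ ¬N = T ↓ F = F
¬(S ↔ ¬K) ∨ (V ↓ ¬N) = F ∨ F = F
Hence S2 is false.

S3: In symbols: ¬(¬S ↔ N) ∨ ((K → ¬V) ↑ ¬K)

¬S = ¬F = T
¬S ↔ N = T ↔ T = T
¬(¬S ↔ N) = ¬T = F
¬V = ¬T = F
K → ¬V = T → F = F
¬K = ¬T = F
(K → ¬V) ↑ ¬K = F ↑ F = T
¬(¬S ↔ N) ∨ ((K → ¬V) ↑ ¬K) = F ∨ T = T
Thus S3 is true.

True statements: 2 (S1, S3).

2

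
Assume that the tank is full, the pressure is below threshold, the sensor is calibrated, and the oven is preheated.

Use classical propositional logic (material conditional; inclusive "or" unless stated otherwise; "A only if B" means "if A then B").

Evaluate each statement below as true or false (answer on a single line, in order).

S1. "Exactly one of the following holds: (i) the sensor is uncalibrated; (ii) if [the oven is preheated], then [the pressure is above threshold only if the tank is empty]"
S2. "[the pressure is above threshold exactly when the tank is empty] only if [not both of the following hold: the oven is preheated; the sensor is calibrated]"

Let V = "the sensor is calibrated" (T), S = "the oven is preheated" (T), G = "the pressure is above threshold" (F), D = "the tank is full" (T).

S1: This is ~V xor (S -> (G -> ~D)).

~V = ~T = F
~D = ~T = F
G -> ~D = F -> F = T
S -> (G -> ~D) = T -> T = T
~V xor (S -> (G -> ~D)) = F xor T = T
Thus S1 is true.

S2: In symbols: (G <-> ~D) -> (S nand V)

~D = ~T = F
G <-> ~D = F <-> F = T
S nand V = T nand T = F
(G <-> ~D) -> (S nand V) = T -> F = F
Thus S2 is false.

S1 T; S2 F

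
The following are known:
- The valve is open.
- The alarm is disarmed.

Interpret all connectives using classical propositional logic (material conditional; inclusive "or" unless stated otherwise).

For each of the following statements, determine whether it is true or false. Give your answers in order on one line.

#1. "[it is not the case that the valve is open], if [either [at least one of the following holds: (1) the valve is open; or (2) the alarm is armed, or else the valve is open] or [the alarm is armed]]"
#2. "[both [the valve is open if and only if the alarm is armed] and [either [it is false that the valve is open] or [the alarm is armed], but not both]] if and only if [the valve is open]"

#1 F / #2 F

Let P = "the valve is open" (T), Q = "the alarm is armed" (F).

#1: This is ((P ∨ (Q ∨ P)) ∨ Q) → ¬P.

Q ∨ P = F ∨ T = T
P ∨ (Q ∨ P) = T ∨ T = T
(P ∨ (Q ∨ P)) ∨ Q = T ∨ F = T
¬P = ¬T = F
((P ∨ (Q ∨ P)) ∨ Q) → ¬P = T → F = F
Thus #1 is false.

#2: This is ((P ↔ Q) ∧ (¬P ⊕ Q)) ↔ P.

P ↔ Q = T ↔ F = F
¬P = ¬T = F
¬P ⊕ Q = F ⊕ F = F
(P ↔ Q) ∧ (¬P ⊕ Q) = F ∧ F = F
((P ↔ Q) ∧ (¬P ⊕ Q)) ↔ P = F ↔ T = F
So #2 is false.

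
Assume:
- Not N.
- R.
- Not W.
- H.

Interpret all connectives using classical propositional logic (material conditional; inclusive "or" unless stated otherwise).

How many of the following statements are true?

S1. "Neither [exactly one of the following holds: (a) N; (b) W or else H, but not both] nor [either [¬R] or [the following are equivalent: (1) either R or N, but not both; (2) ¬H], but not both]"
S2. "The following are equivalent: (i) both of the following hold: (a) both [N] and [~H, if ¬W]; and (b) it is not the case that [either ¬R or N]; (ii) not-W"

0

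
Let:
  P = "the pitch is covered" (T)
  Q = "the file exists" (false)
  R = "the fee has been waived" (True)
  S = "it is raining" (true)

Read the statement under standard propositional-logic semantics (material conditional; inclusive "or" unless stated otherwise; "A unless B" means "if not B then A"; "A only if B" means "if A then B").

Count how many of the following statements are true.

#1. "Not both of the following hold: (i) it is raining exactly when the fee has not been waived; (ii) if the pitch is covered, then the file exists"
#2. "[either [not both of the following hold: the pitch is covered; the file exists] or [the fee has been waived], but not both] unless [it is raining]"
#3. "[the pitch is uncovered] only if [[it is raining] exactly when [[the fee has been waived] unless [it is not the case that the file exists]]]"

3

#1: In symbols: (S iff not R) nand (P -> Q)

not R = not True = False
S iff not R = True iff False = False
P -> Q = True -> False = False
(S iff not R) nand (P -> Q) = False nand False = True
Thus #1 is true.

#2: Parsed as ((P nand Q) xor R) or S

P nand Q = True nand False = True
(P nand Q) xor R = True xor True = False
((P nand Q) xor R) or S = False or True = True
So #2 is true.

#3: In symbols: not P -> (S iff (R or not Q))

not P = not True = False
not Q = not False = True
R or not Q = True or True = True
S iff (R or not Q) = True iff True = True
not P -> (S iff (R or not Q)) = False -> True = True
Thus #3 is true.

3 of the 3 statements are true (#1, #2, #3).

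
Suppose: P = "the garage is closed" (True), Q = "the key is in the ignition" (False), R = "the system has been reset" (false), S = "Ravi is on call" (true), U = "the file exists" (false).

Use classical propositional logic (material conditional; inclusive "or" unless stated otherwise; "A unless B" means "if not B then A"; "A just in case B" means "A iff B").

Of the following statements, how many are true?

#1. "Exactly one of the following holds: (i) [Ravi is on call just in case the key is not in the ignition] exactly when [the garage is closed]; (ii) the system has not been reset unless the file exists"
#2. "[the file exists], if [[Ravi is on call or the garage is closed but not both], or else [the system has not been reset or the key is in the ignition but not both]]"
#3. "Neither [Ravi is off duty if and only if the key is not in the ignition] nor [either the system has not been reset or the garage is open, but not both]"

0

#1: Parsed as ((S <-> ~Q) <-> P) xor (~R | U)

~Q = ~F = T
S <-> ~Q = T <-> T = T
(S <-> ~Q) <-> P = T <-> T = T
~R = ~F = T
~R | U = T | F = T
((S <-> ~Q) <-> P) xor (~R | U) = T xor T = F
Thus #1 is false.

#2: This is ((S xor P) | (~R xor Q)) -> U.

S xor P = T xor T = F
~R = ~F = T
~R xor Q = T xor F = T
(S xor P) | (~R xor Q) = F | T = T
((S xor P) | (~R xor Q)) -> U = T -> F = F
Thus #2 is false.

#3: Parsed as (~S <-> ~Q) nor (~R xor ~P)

~S = ~T = F
~Q = ~F = T
~S <-> ~Q = F <-> T = F
~R = ~F = T
~P = ~T = F
~R xor ~P = T xor F = T
(~S <-> ~Q) nor (~R xor ~P) = F nor T = F
So #3 is false.

Count: 0.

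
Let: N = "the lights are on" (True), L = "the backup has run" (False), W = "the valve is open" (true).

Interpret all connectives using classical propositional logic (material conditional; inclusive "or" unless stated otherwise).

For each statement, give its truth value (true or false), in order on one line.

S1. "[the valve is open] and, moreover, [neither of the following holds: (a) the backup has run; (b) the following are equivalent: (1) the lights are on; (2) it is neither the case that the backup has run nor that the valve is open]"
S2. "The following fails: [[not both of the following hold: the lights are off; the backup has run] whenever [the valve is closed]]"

S1: In symbols: W ∧ (L ↓ (N ↔ (L ↓ W)))

L ↓ W = F ↓ T = F
N ↔ (L ↓ W) = T ↔ F = F
L ↓ (N ↔ (L ↓ W)) = F ↓ F = T
W ∧ (L ↓ (N ↔ (L ↓ W))) = T ∧ T = T
Thus S1 is true.

S2: This is ¬(¬W → (¬N ↑ L)).

¬W = ¬T = F
¬N = ¬T = F
¬N ↑ L = F ↑ F = T
¬W → (¬N ↑ L) = F → T = T
¬(¬W → (¬N ↑ L)) = ¬T = F
Hence S2 is false.

S1 true / S2 false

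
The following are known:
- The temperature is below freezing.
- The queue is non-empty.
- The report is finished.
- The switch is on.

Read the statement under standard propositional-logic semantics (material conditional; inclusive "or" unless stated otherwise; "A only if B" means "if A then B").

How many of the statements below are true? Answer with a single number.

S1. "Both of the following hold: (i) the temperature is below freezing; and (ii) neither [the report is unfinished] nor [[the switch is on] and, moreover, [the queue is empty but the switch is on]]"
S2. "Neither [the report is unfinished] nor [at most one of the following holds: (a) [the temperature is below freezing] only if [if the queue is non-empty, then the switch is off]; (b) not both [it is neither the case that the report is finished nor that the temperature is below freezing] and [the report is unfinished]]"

1

Let W = "the temperature is below freezing" (T), S = "the report is finished" (T), H = "the switch is on" (T), N = "the queue is empty" (F).

S1: In symbols: W ∧ (¬S ↓ (H ∧ (N ∧ H)))

¬S = ¬T = F
N ∧ H = F ∧ T = F
H ∧ (N ∧ H) = T ∧ F = F
¬S ↓ (H ∧ (N ∧ H)) = F ↓ F = T
W ∧ (¬S ↓ (H ∧ (N ∧ H))) = T ∧ T = T
So S1 is true.

S2: In symbols: ¬S ↓ ((W → (¬N → ¬H)) ↑ ((S ↓ W) ↑ ¬S))

¬S = ¬T = F
¬N = ¬F = T
¬H = ¬T = F
¬N → ¬H = T → F = F
W → (¬N → ¬H) = T → F = F
S ↓ W = T ↓ T = F
¬S = ¬T = F
(S ↓ W) ↑ ¬S = F ↑ F = T
(W → (¬N → ¬H)) ↑ ((S ↓ W) ↑ ¬S) = F ↑ T = T
¬S ↓ ((W → (¬N → ¬H)) ↑ ((S ↓ W) ↑ ¬S)) = F ↓ T = F
So S2 is false.

Count: 1.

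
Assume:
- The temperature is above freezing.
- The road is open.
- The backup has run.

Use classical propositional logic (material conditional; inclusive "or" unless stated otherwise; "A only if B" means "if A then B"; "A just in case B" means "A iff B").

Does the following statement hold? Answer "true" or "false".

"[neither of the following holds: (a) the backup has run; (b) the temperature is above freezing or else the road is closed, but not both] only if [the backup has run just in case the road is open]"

Let R = "the backup has run" (True), P = "the temperature is below freezing" (False), Q = "the road is closed" (False).
Formalization: (R nor (not P xor Q)) -> (R iff not Q)

not P = not False = True
not P xor Q = True xor False = True
R nor (not P xor Q) = True nor True = False
not Q = not False = True
R iff not Q = True iff True = True
(R nor (not P xor Q)) -> (R iff not Q) = False -> True = True

The statement is true.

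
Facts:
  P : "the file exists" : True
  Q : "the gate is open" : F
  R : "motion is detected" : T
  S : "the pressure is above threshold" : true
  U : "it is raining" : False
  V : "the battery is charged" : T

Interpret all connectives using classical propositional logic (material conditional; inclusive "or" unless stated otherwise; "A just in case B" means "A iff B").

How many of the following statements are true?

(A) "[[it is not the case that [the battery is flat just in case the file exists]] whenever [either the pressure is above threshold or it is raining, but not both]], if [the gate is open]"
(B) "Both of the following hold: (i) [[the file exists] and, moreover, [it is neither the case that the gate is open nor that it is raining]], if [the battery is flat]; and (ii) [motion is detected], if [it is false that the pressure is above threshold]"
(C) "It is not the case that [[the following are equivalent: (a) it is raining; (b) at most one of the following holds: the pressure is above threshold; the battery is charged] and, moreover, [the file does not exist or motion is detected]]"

2

(A): In symbols: Q -> ((S xor U) -> ~(~V <-> P))

S xor U = T xor F = T
~V = ~T = F
~V <-> P = F <-> T = F
~(~V <-> P) = ~F = T
(S xor U) -> ~(~V <-> P) = T -> T = T
Q -> ((S xor U) -> ~(~V <-> P)) = F -> T = T
Hence (A) is true.

(B): Parsed as (~V -> (P & (Q nor U))) & (~S -> R)

~V = ~T = F
Q nor U = F nor F = T
P & (Q nor U) = T & T = T
~V -> (P & (Q nor U)) = F -> T = T
~S = ~T = F
~S -> R = F -> T = T
(~V -> (P & (Q nor U))) & (~S -> R) = T & T = T
Hence (B) is true.

(C): This is ~((U <-> (S nand V)) & (~P | R)).

S nand V = T nand T = F
U <-> (S nand V) = F <-> F = T
~P = ~T = F
~P | R = F | T = T
(U <-> (S nand V)) & (~P | R) = T & T = T
~((U <-> (S nand V)) & (~P | R)) = ~T = F
Thus (C) is false.

2 of the 3 statements are true ((A), (B)).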